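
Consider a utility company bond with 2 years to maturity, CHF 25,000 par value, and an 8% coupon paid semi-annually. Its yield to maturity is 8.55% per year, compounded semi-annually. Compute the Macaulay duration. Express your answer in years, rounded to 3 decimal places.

1.887 years

Periodic yield y = 0.04275. Discount each cash flow and weight by its period:
  t   CF        PV=CF/(1+0.04275)^t    t·PV
  1     1,000.00       959.0026       959.0026
  2     1,000.00       919.6861     1,839.3721
  3     1,000.00       881.9814     2,645.9441
  4    26,000.00    21,991.3836    87,965.5344
  Σ                 24,752.0536    93,409.8532
Price P = Σ PV = 24,752.0536.
Macaulay duration = Σ(t·PV) / P = 93,409.8532 / 24,752.0536 = 3.77382 half-year periods.
In years: 3.77382 / 2 = 1.88691 years.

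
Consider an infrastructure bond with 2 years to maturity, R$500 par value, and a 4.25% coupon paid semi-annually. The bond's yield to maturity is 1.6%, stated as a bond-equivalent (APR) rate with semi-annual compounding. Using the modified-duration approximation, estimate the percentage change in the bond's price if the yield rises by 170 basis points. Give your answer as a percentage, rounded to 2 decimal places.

Periodic yield y = 0.008. Modified duration first:
  t   CF        PV=CF/(1+0.008)^t    t·PV
  1       10.625        10.5407        10.5407
  2       10.625        10.4570        20.9140
  3       10.625        10.3740        31.1221
  4      510.625       494.6066     1,978.4266
  Σ                    525.9784     2,041.0034
P = 525.9784; D_Mac = 3.88039 half-year periods = 1.94020 yrs; D_mod = 1.94020/(1+0.008) = 1.92480 yrs.
ΔP/P ≈ -D_mod · Δy = -1.92480 × (+0.017) = -0.032722 = -3.2722%.

-3.27%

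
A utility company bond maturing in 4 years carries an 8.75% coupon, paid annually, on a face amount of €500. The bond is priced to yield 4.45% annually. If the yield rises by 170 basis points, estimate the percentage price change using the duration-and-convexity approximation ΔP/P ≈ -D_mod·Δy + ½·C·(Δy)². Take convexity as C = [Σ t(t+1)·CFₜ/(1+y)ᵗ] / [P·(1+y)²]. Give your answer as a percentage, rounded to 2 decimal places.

With y = 0.0445:
  t   CF        PV=CF/(1+0.0445)^t    t·PV        t(t+1)·PV
  1        43.75        41.8861        41.8861          83.7721
  2        43.75        40.1016        80.2031         240.6093
  3        43.75        38.3931       115.1792         460.7167
  4       543.75       456.8414     1,827.3658       9,136.8288
  Σ                    577.2221     2,064.6341       9,921.9270
P = 577.2221; D_Mac = 3.57685 yrs; D_mod = 3.42446 yrs; C = 15.75564.
Duration effect: -3.42446 × (+0.017) = -0.058216
Convexity effect: 0.5 × 15.75564 × (0.017)² = +0.0022767
ΔP/P ≈ -0.058216 + 0.0022767 = -0.055939 = -5.5939%.

-5.59%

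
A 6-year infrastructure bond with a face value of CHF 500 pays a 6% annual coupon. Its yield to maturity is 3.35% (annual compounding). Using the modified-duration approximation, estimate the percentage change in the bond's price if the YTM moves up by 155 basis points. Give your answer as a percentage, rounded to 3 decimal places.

-7.903%

Periodic yield y = 0.0335. Modified duration first:
  t   CF        PV=CF/(1+0.0335)^t    t·PV
  1        30.00        29.0276        29.0276
  2        30.00        28.0867        56.1733
  3        30.00        27.1763        81.5288
  4        30.00        26.2954       105.1815
  5        30.00        25.4430       127.2152
  6       530.00       434.9236     2,609.5417
  Σ                    570.9525     3,008.6680
P = 570.9525; D_Mac = 5.26956 yrs; D_mod = 5.26956/(1+0.0335) = 5.09875 yrs.
ΔP/P ≈ -D_mod · Δy = -5.09875 × (+0.0155) = -0.079031 = -7.9031%.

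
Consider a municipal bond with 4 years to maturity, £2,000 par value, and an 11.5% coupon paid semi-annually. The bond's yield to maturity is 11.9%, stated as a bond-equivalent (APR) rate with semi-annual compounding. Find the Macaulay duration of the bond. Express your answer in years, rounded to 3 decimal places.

3.311 years

Periodic yield y = 0.0595. Discount each cash flow and weight by its period:
  t   CF        PV=CF/(1+0.0595)^t    t·PV
  1       115.00       108.5418       108.5418
  2       115.00       102.4462       204.8924
  3       115.00        96.6930       290.0789
  4       115.00        91.2628       365.0514
  5       115.00        86.1377       430.6883
  6       115.00        81.3003       487.8017
  7       115.00        76.7346       537.1421
  8     2,115.00     1,331.9953    10,655.9622
  Σ                  1,975.1116    13,080.1587
Price P = Σ PV = 1,975.1116.
Macaulay duration = Σ(t·PV) / P = 13,080.1587 / 1,975.1116 = 6.62249 half-year periods.
In years: 6.62249 / 2 = 3.31125 years.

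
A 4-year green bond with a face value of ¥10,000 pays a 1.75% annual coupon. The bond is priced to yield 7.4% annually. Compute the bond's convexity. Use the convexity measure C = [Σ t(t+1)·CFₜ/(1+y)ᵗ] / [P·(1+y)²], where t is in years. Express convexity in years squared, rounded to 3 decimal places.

16.677

With y = 0.074:
  t   CF        PV=CF/(1+0.074)^t    t·PV        t(t+1)·PV
  1       175.00       162.9423       162.9423         325.8845
  2       175.00       151.7153       303.4307         910.2920
  3       175.00       141.2620       423.7859       1,695.1434
  4    10,175.00     7,647.4614    30,589.8455     152,949.2276
  Σ                  8,103.3809    31,480.0043     155,880.5476
P = 8,103.3809.
Convexity = Σ t(t+1)·PV / [P·(1+y)²] = 155,880.5476 / (8,103.3809 × 1.153476) = 16.67697.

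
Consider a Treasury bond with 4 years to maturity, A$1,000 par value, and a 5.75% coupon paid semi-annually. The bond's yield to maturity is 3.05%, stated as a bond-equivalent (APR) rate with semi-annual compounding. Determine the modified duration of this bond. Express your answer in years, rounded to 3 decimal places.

3.596 years

Periodic yield y = 0.01525. First find Macaulay duration:
  t   CF        PV=CF/(1+0.01525)^t    t·PV
  1        28.75        28.3181        28.3181
  2        28.75        27.8928        55.7856
  3        28.75        27.4738        82.4214
  4        28.75        27.0611       108.2445
  5        28.75        26.6546       133.2732
  6        28.75        26.2543       157.5256
  7        28.75        25.8599       181.0193
  8     1,028.75       911.4353     7,291.4827
  Σ                  1,100.9500     8,038.0705
P = 1,100.9500; Macaulay duration = 8,038.0705 / 1,100.9500 = 7.30103 half-year periods = 3.65052 years.
Modified duration = D_Mac / (1 + y) = 3.65052 / 1.01525 = 3.59568 years.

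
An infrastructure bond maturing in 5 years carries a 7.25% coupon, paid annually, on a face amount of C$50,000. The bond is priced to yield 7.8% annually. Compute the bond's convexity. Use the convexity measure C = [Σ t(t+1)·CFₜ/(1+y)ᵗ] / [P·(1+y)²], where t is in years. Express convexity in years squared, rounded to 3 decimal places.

21.452

With y = 0.078:
  t   CF        PV=CF/(1+0.078)^t    t·PV        t(t+1)·PV
  1     3,625.00     3,362.7087     3,362.7087       6,725.4174
  2     3,625.00     3,119.3958     6,238.7917      18,716.3751
  3     3,625.00     2,893.6882     8,681.0645      34,724.2580
  4     3,625.00     2,684.3118    10,737.2474      53,686.2369
  5    53,625.00    36,836.0879   184,180.4396   1,105,082.6378
  Σ                 48,896.1925   213,200.2519   1,218,934.9252
P = 48,896.1925.
Convexity = Σ t(t+1)·PV / [P·(1+y)²] = 1,218,934.9252 / (48,896.1925 × 1.162084) = 21.45201.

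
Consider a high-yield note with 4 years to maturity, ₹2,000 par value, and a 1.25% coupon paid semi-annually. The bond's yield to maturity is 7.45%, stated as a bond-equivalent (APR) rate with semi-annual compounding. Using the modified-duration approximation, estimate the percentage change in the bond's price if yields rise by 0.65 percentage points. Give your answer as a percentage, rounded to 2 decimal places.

Periodic yield y = 0.03725. Modified duration first:
  t   CF        PV=CF/(1+0.03725)^t    t·PV
  1        12.50        12.0511        12.0511
  2        12.50        11.6183        23.2366
  3        12.50        11.2011        33.6032
  4        12.50        10.7988        43.1953
  5        12.50        10.4110        52.0550
  6        12.50        10.0371        60.2228
  7        12.50         9.6767        67.7367
  8     2,012.50     1,501.9945    12,015.9560
  Σ                  1,577.7886    12,308.0567
P = 1,577.7886; D_Mac = 7.80083 half-year periods = 3.90041 yrs; D_mod = 3.90041/(1+0.03725) = 3.76034 yrs.
ΔP/P ≈ -D_mod · Δy = -3.76034 × (+0.0065) = -0.024442 = -2.4442%.

-2.44%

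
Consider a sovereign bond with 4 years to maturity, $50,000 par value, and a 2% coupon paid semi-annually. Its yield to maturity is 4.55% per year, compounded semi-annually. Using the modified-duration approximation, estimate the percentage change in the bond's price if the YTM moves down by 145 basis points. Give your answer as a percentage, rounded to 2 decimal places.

Periodic yield y = 0.02275. Modified duration first:
  t   CF        PV=CF/(1+0.02275)^t    t·PV
  1       500.00       488.8780       488.8780
  2       500.00       478.0034       956.0069
  3       500.00       467.3708     1,402.1123
  4       500.00       456.9746     1,827.8984
  5       500.00       446.8097     2,234.0483
  6       500.00       436.8709     2,621.2251
  7       500.00       427.1531     2,990.0719
  8    50,500.00    42,182.8067   337,462.4535
  Σ                 45,384.8672   349,982.6945
P = 45,384.8672; D_Mac = 7.71144 half-year periods = 3.85572 yrs; D_mod = 3.85572/(1+0.02275) = 3.76995 yrs.
ΔP/P ≈ -D_mod · Δy = -3.76995 × (-0.0145) = +0.054664 = +5.4664%.

+5.47%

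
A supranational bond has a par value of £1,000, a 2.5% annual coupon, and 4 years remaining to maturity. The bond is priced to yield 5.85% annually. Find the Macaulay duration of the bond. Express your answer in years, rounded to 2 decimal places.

3.85 years

Periodic yield y = 0.0585. Discount each cash flow and weight by its year:
  t   CF        PV=CF/(1+0.0585)^t    t·PV
  1        25.00        23.6183        23.6183
  2        25.00        22.3130        44.6260
  3        25.00        21.0798        63.2395
  4     1,025.00       816.5079     3,266.0318
  Σ                    883.5191     3,397.5157
Price P = Σ PV = 883.5191.
Macaulay duration = Σ(t·PV) / P = 3,397.5157 / 883.5191 = 3.84544 years.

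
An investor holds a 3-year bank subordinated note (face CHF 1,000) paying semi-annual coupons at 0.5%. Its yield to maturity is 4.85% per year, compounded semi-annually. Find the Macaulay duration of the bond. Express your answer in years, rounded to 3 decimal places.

Periodic yield y = 0.02425. Discount each cash flow and weight by its period:
  t   CF        PV=CF/(1+0.02425)^t    t·PV
  1         2.50         2.4408         2.4408
  2         2.50         2.3830         4.7660
  3         2.50         2.3266         6.9798
  4         2.50         2.2715         9.0861
  5         2.50         2.2177        11.0887
  6     1,002.50       868.2575     5,209.5450
  Σ                    879.8972     5,243.9064
Price P = Σ PV = 879.8972.
Macaulay duration = Σ(t·PV) / P = 5,243.9064 / 879.8972 = 5.95968 half-year periods.
In years: 5.95968 / 2 = 2.97984 years.

2.980 years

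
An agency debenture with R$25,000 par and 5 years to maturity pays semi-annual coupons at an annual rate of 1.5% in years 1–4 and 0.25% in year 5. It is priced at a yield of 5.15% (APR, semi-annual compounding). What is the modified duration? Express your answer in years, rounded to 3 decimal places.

Periodic yield y = 0.02575. First find Macaulay duration:
  t   CF        PV=CF/(1+0.02575)^t    t·PV
  1       187.50       182.7931       182.7931
  2       187.50       178.2043       356.4086
  3       187.50       173.7308       521.1923
  4       187.50       169.3695       677.4779
  5       187.50       165.1177       825.5885
  6       187.50       160.9727       965.8360
  7       187.50       156.9317     1,098.5217
  8       187.50       152.9921     1,223.9370
  9        31.25        24.8586       223.7272
  10   25,031.25    19,411.8659   194,118.6585
  Σ                 20,776.8362   200,194.1408
P = 20,776.8362; Macaulay duration = 200,194.1408 / 20,776.8362 = 9.63545 half-year periods = 4.81772 years.
Modified duration = D_Mac / (1 + y) = 4.81772 / 1.02575 = 4.69678 years.

4.697 years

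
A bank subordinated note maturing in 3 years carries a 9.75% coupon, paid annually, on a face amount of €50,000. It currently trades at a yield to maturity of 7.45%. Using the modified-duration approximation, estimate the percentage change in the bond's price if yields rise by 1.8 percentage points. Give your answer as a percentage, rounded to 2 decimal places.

Periodic yield y = 0.0745. Modified duration first:
  t   CF        PV=CF/(1+0.0745)^t    t·PV
  1     4,875.00     4,536.9940     4,536.9940
  2     4,875.00     4,222.4234     8,444.8468
  3    54,875.00    44,233.9043   132,701.7128
  Σ                 52,993.3216   145,683.5536
P = 52,993.3216; D_Mac = 2.74909 yrs; D_mod = 2.74909/(1+0.0745) = 2.55849 yrs.
ΔP/P ≈ -D_mod · Δy = -2.55849 × (+0.018) = -0.046053 = -4.6053%.

-4.61%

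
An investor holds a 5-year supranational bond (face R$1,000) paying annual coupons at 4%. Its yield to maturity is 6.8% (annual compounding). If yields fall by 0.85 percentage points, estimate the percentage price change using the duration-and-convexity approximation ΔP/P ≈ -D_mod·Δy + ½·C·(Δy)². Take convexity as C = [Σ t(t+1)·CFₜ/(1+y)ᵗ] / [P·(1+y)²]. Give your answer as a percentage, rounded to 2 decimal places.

+3.75%

With y = 0.068:
  t   CF        PV=CF/(1+0.068)^t    t·PV        t(t+1)·PV
  1        40.00        37.4532        37.4532          74.9064
  2        40.00        35.0685        70.1370         210.4111
  3        40.00        32.8357        98.5071         394.0284
  4        40.00        30.7450       122.9801         614.9007
  5     1,040.00       748.4746     3,742.3731      22,454.2385
  Σ                    884.5771     4,071.4505      23,748.4850
P = 884.5771; D_Mac = 4.60271 yrs; D_mod = 4.30965 yrs; C = 23.53736.
Duration effect: -4.30965 × (-0.0085) = +0.036632
Convexity effect: 0.5 × 23.53736 × (-0.0085)² = +0.0008503
ΔP/P ≈ +0.036632 + 0.0008503 = +0.037482 = +3.7482%.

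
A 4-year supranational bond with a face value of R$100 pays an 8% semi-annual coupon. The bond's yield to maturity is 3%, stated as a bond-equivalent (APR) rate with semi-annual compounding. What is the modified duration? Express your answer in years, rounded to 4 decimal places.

3.4963 years

Periodic yield y = 0.015. First find Macaulay duration:
  t   CF        PV=CF/(1+0.015)^t    t·PV
  1         4.00         3.9409         3.9409
  2         4.00         3.8826         7.7653
  3         4.00         3.8253        11.4758
  4         4.00         3.7687        15.0749
  5         4.00         3.7130        18.5652
  6         4.00         3.6582        21.9490
  7         4.00         3.6041        25.2288
  8       104.00        92.3220       738.5757
  Σ                    118.7148       842.5756
P = 118.7148; Macaulay duration = 842.5756 / 118.7148 = 7.09748 half-year periods = 3.54874 years.
Modified duration = D_Mac / (1 + y) = 3.54874 / 1.015 = 3.49629 years.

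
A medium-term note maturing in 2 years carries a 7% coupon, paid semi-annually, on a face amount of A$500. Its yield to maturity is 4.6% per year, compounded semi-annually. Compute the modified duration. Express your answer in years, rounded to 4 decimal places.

Periodic yield y = 0.023. First find Macaulay duration:
  t   CF        PV=CF/(1+0.023)^t    t·PV
  1        17.50        17.1065        17.1065
  2        17.50        16.7219        33.4439
  3        17.50        16.3460        49.0380
  4       517.50       472.5065     1,890.0261
  Σ                    522.6810     1,989.6145
P = 522.6810; Macaulay duration = 1,989.6145 / 522.6810 = 3.80656 half-year periods = 1.90328 years.
Modified duration = D_Mac / (1 + y) = 1.90328 / 1.023 = 1.86049 years.

1.8605 years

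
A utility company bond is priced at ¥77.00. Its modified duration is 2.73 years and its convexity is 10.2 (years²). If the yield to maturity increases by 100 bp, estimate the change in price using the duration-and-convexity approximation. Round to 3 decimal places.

-¥2.063

Duration effect: -D_mod·Δy = -2.73 × (+0.01) = -0.027300
Convexity effect: ½·C·(Δy)² = 0.5 × 10.2 × (0.01)² = +0.0005100
ΔP/P ≈ -0.027300 + 0.0005100 = -0.026790
ΔP ≈ 77.00 × (-0.026790) = -2.06283.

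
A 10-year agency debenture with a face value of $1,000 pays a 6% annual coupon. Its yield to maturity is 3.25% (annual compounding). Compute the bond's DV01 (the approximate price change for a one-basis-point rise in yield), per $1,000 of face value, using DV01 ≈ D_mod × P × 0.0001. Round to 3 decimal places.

Periodic yield y = 0.0325.
  t   CF        PV=CF/(1+0.0325)^t    t·PV
  1        60.00        58.1114        58.1114
  2        60.00        56.2822       112.5644
  3        60.00        54.5106       163.5318
  4        60.00        52.7948       211.1791
  5        60.00        51.1330       255.6648
  6        60.00        49.5234       297.1407
  7        60.00        47.9646       335.7522
  8        60.00        46.4548       371.6385
  9        60.00        44.9926       404.9330
  10    1,060.00       769.8485     7,698.4849
  Σ                  1,231.6159     9,909.0010
P = 1,231.6159; D_Mac = 8.04553 yrs; D_mod = 7.79228 yrs.
DV01 ≈ 7.79228 × 1,231.6159 × 0.0001 = 0.959710.

$0.960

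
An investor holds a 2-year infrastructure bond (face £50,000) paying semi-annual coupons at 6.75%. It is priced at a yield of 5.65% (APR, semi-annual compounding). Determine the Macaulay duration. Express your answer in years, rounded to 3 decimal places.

Periodic yield y = 0.02825. Discount each cash flow and weight by its period:
  t   CF        PV=CF/(1+0.02825)^t    t·PV
  1     1,687.50     1,641.1379     1,641.1379
  2     1,687.50     1,596.0495     3,192.0989
  3     1,687.50     1,552.1998     4,656.5994
  4    51,687.50    46,237.1071   184,948.4285
  Σ                 51,026.4943   194,438.2647
Price P = Σ PV = 51,026.4943.
Macaulay duration = Σ(t·PV) / P = 194,438.2647 / 51,026.4943 = 3.81054 half-year periods.
In years: 3.81054 / 2 = 1.90527 years.

1.905 years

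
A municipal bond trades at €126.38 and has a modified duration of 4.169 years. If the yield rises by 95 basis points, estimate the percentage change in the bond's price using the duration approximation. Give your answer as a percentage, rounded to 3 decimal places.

-3.961%

Duration approximation: ΔP/P ≈ -D_mod · Δy = -4.169 × (+0.0095) = -0.0396055.
As a percentage: -3.96055%.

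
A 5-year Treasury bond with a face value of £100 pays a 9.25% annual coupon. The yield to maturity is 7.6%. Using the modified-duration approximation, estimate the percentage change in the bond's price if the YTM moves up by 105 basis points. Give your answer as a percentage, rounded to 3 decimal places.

Periodic yield y = 0.076. Modified duration first:
  t   CF        PV=CF/(1+0.076)^t    t·PV
  1         9.25         8.5967         8.5967
  2         9.25         7.9895        15.9789
  3         9.25         7.4251        22.2754
  4         9.25         6.9007        27.6028
  5       109.25        75.7461       378.7303
  Σ                    106.6580       453.1841
P = 106.6580; D_Mac = 4.24895 yrs; D_mod = 4.24895/(1+0.076) = 3.94883 yrs.
ΔP/P ≈ -D_mod · Δy = -3.94883 × (+0.0105) = -0.041463 = -4.1463%.

-4.146%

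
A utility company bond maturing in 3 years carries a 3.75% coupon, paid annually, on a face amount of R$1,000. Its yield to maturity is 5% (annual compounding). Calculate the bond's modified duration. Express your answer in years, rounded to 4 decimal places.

2.7532 years

Periodic yield y = 0.05. First find Macaulay duration:
  t   CF        PV=CF/(1+0.05)^t    t·PV
  1        37.50        35.7143        35.7143
  2        37.50        34.0136        68.0272
  3     1,037.50       896.2315     2,688.6945
  Σ                    965.9594     2,792.4360
P = 965.9594; Macaulay duration = 2,792.4360 / 965.9594 = 2.89084 years.
Modified duration = D_Mac / (1 + y) = 2.89084 / 1.05 = 2.75318 years.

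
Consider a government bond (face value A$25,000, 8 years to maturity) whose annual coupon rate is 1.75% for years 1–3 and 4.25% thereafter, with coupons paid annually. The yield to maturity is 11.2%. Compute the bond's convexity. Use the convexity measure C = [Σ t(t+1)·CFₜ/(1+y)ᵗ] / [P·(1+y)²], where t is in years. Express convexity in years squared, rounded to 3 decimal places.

With y = 0.112:
  t   CF        PV=CF/(1+0.112)^t    t·PV        t(t+1)·PV
  1       437.50       393.4353       393.4353         786.8705
  2       437.50       353.8087       707.6174       2,122.8521
  3       437.50       318.1733       954.5198       3,818.0793
  4     1,062.50       694.8800     2,779.5199      13,897.5993
  5     1,062.50       624.8921     3,124.4603      18,746.7616
  6     1,062.50       561.9533     3,371.7197      23,602.0380
  7     1,062.50       505.3537     3,537.4757      28,299.8058
  8    26,062.50    11,147.5075    89,180.0602     802,620.5421
  Σ                 14,600.0037   104,048.8082     893,894.5487
P = 14,600.0037.
Convexity = Σ t(t+1)·PV / [P·(1+y)²] = 893,894.5487 / (14,600.0037 × 1.236544) = 49.51351.

49.514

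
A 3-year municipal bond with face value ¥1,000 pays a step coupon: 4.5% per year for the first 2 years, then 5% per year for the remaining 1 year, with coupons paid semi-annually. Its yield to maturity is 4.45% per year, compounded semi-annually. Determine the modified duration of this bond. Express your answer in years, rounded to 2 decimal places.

Periodic yield y = 0.02225. First find Macaulay duration:
  t   CF        PV=CF/(1+0.02225)^t    t·PV
  1        22.50        22.0103        22.0103
  2        22.50        21.5312        43.0624
  3        22.50        21.0626        63.1877
  4        22.50        20.6041        82.4165
  5        25.00        22.3952       111.9759
  6     1,025.00       898.2168     5,389.3005
  Σ                  1,005.8201     5,711.9532
P = 1,005.8201; Macaulay duration = 5,711.9532 / 1,005.8201 = 5.67890 half-year periods = 2.83945 years.
Modified duration = D_Mac / (1 + y) = 2.83945 / 1.02225 = 2.77765 years.

2.78 years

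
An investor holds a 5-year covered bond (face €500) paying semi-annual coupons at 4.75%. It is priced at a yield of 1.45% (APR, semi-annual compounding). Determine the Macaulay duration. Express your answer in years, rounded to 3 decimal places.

Periodic yield y = 0.00725. Discount each cash flow and weight by its period:
  t   CF        PV=CF/(1+0.00725)^t    t·PV
  1       11.875        11.7895        11.7895
  2       11.875        11.7047        23.4093
  3       11.875        11.6204        34.8613
  4       11.875        11.5368        46.1471
  5       11.875        11.4537        57.2687
  6       11.875        11.3713        68.2278
  7       11.875        11.2894        79.0261
  8       11.875        11.2082        89.6655
  9       11.875        11.1275       100.1476
  10     511.875       476.2019     4,762.0194
  Σ                    579.3035     5,272.5623
Price P = Σ PV = 579.3035.
Macaulay duration = Σ(t·PV) / P = 5,272.5623 / 579.3035 = 9.10155 half-year periods.
In years: 9.10155 / 2 = 4.55078 years.

4.551 years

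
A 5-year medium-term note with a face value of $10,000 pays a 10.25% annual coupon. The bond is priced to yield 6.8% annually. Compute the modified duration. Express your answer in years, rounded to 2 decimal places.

Periodic yield y = 0.068. First find Macaulay duration:
  t   CF        PV=CF/(1+0.068)^t    t·PV
  1     1,025.00       959.7378       959.7378
  2     1,025.00       898.6309     1,797.2618
  3     1,025.00       841.4147     2,524.2442
  4     1,025.00       787.8415     3,151.3660
  5    11,025.00     7,934.5506    39,672.7531
  Σ                 11,422.1756    48,105.3629
P = 11,422.1756; Macaulay duration = 48,105.3629 / 11,422.1756 = 4.21158 years.
Modified duration = D_Mac / (1 + y) = 4.21158 / 1.068 = 3.94342 years.

3.94 years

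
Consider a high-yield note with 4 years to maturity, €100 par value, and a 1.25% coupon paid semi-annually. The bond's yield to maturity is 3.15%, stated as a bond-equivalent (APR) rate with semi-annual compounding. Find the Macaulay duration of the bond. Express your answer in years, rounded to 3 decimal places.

3.910 years

Periodic yield y = 0.01575. Discount each cash flow and weight by its period:
  t   CF        PV=CF/(1+0.01575)^t    t·PV
  1        0.625         0.6153         0.6153
  2        0.625         0.6058         1.2115
  3        0.625         0.5964         1.7891
  4        0.625         0.5871         2.3485
  5        0.625         0.5780         2.8901
  6        0.625         0.5691         3.4144
  7        0.625         0.5602         3.9217
  8      100.625        88.7996       710.3972
  Σ                     92.9116       726.5878
Price P = Σ PV = 92.9116.
Macaulay duration = Σ(t·PV) / P = 726.5878 / 92.9116 = 7.82021 half-year periods.
In years: 7.82021 / 2 = 3.91010 years.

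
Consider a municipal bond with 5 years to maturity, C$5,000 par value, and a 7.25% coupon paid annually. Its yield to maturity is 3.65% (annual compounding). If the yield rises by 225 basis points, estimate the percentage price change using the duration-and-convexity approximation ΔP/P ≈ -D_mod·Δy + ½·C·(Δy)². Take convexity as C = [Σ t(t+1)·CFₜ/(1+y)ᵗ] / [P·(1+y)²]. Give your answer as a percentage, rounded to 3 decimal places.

-8.994%

With y = 0.0365:
  t   CF        PV=CF/(1+0.0365)^t    t·PV        t(t+1)·PV
  1       362.50       349.7347       349.7347         699.4694
  2       362.50       337.4189       674.8378       2,024.5134
  3       362.50       325.5368       976.6104       3,906.4416
  4       362.50       314.0731     1,256.2925       6,281.4626
  5     5,362.50     4,482.5049    22,412.5245     134,475.1470
  Σ                  5,809.2684    25,669.9999     147,387.0340
P = 5,809.2684; D_Mac = 4.41880 yrs; D_mod = 4.26319 yrs; C = 23.61561.
Duration effect: -4.26319 × (+0.0225) = -0.095922
Convexity effect: 0.5 × 23.61561 × (0.0225)² = +0.0059777
ΔP/P ≈ -0.095922 + 0.0059777 = -0.089944 = -8.9944%.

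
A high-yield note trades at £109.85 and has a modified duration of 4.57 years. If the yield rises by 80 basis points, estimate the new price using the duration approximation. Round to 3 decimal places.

£105.834

Duration approximation: ΔP/P ≈ -D_mod · Δy = -4.57 × (+0.008) = -0.036560.
New price ≈ 109.85 × (1 - 0.036560) = 105.833884.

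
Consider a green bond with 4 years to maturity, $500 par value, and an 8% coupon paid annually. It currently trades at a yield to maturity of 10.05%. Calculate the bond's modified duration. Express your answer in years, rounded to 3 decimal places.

Periodic yield y = 0.1005. First find Macaulay duration:
  t   CF        PV=CF/(1+0.1005)^t    t·PV
  1        40.00        36.3471        36.3471
  2        40.00        33.0278        66.0556
  3        40.00        30.0116        90.0349
  4       540.00       368.1574     1,472.6297
  Σ                    467.5440     1,665.0674
P = 467.5440; Macaulay duration = 1,665.0674 / 467.5440 = 3.56131 years.
Modified duration = D_Mac / (1 + y) = 3.56131 / 1.1005 = 3.23608 years.

3.236 years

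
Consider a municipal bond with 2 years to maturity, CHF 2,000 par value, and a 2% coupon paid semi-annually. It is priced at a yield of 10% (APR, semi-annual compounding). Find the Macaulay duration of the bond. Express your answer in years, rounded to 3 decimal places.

Periodic yield y = 0.05. Discount each cash flow and weight by its period:
  t   CF        PV=CF/(1+0.05)^t    t·PV
  1        20.00        19.0476        19.0476
  2        20.00        18.1406        36.2812
  3        20.00        17.2768        51.8303
  4     2,020.00     1,661.8590     6,647.4360
  Σ                  1,716.3240     6,754.5951
Price P = Σ PV = 1,716.3240.
Macaulay duration = Σ(t·PV) / P = 6,754.5951 / 1,716.3240 = 3.93550 half-year periods.
In years: 3.93550 / 2 = 1.96775 years.

1.968 years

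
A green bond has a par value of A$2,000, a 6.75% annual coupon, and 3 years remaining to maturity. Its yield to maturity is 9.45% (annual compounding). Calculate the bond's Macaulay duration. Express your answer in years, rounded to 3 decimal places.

Periodic yield y = 0.0945. Discount each cash flow and weight by its year:
  t   CF        PV=CF/(1+0.0945)^t    t·PV
  1       135.00       123.3440       123.3440
  2       135.00       112.6944       225.3887
  3     2,135.00     1,628.3606     4,885.0818
  Σ                  1,864.3990     5,233.8145
Price P = Σ PV = 1,864.3990.
Macaulay duration = Σ(t·PV) / P = 5,233.8145 / 1,864.3990 = 2.80724 years.

2.807 years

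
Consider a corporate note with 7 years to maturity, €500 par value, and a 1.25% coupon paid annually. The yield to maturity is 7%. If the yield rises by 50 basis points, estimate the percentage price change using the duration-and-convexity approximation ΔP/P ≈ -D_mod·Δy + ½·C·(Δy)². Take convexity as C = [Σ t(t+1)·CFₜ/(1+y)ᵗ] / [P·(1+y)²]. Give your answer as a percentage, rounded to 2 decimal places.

With y = 0.07:
  t   CF        PV=CF/(1+0.07)^t    t·PV        t(t+1)·PV
  1         6.25         5.8411         5.8411          11.6822
  2         6.25         5.4590        10.9180          32.7540
  3         6.25         5.1019        15.3056          61.2223
  4         6.25         4.7681        19.0724          95.3619
  5         6.25         4.4562        22.2808         133.6849
  6         6.25         4.1646        24.9878         174.9148
  7       506.25       315.2671     2,206.8694      17,654.9552
  Σ                    345.0579     2,305.2751      18,164.5754
P = 345.0579; D_Mac = 6.68084 yrs; D_mod = 6.24377 yrs; C = 45.97965.
Duration effect: -6.24377 × (+0.005) = -0.031219
Convexity effect: 0.5 × 45.97965 × (0.005)² = +0.0005747
ΔP/P ≈ -0.031219 + 0.0005747 = -0.030644 = -3.0644%.

-3.06%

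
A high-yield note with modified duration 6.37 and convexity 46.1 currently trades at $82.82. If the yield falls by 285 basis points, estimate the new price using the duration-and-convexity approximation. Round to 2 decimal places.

Duration effect: -D_mod·Δy = -6.37 × (-0.0285) = +0.181545
Convexity effect: ½·C·(Δy)² = 0.5 × 46.1 × (-0.0285)² = +0.0187223625
ΔP/P ≈ +0.181545 + 0.0187223625 = +0.2002673625
New price ≈ 82.82 × (1 + 0.2002673625) = 99.40614296225.

$99.41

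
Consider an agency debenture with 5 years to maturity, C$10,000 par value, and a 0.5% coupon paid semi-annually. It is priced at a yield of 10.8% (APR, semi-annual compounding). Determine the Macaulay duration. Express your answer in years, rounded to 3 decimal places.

Periodic yield y = 0.054. Discount each cash flow and weight by its period:
  t   CF        PV=CF/(1+0.054)^t    t·PV
  1        25.00        23.7192        23.7192
  2        25.00        22.5040        45.0079
  3        25.00        21.3510        64.0530
  4        25.00        20.2571        81.0285
  5        25.00        19.2193        96.0964
  6        25.00        18.2346       109.4076
  7        25.00        17.3004       121.1027
  8        25.00        16.4140       131.3122
  9        25.00        15.5731       140.1577
  10   10,025.00     5,924.8625    59,248.6245
  Σ                  6,099.4350    60,060.5096
Price P = Σ PV = 6,099.4350.
Macaulay duration = Σ(t·PV) / P = 60,060.5096 / 6,099.4350 = 9.84690 half-year periods.
In years: 9.84690 / 2 = 4.92345 years.

4.923 years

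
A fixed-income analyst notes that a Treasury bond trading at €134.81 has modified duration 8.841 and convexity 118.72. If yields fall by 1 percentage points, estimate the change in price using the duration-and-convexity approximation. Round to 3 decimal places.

Duration effect: -D_mod·Δy = -8.841 × (-0.01) = +0.088410
Convexity effect: ½·C·(Δy)² = 0.5 × 118.72 × (-0.01)² = +0.0059360
ΔP/P ≈ +0.088410 + 0.0059360 = +0.094346
ΔP ≈ 134.81 × (+0.094346) = +12.71878426.

+€12.719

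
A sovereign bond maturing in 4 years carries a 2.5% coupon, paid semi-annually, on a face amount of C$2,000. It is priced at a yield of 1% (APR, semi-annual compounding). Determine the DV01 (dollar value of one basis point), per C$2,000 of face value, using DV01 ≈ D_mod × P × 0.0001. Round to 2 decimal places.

C$0.81

Periodic yield y = 0.005.
  t   CF        PV=CF/(1+0.005)^t    t·PV
  1        25.00        24.8756        24.8756
  2        25.00        24.7519        49.5037
  3        25.00        24.6287        73.8862
  4        25.00        24.5062        98.0248
  5        25.00        24.3843       121.9213
  6        25.00        24.2630       145.5777
  7        25.00        24.1422       168.9957
  8     2,025.00     1,945.7925    15,566.3403
  Σ                  2,117.3444    16,249.1253
P = 2,117.3444; D_Mac = 7.67429 half-year periods = 3.83715 yrs; D_mod = 3.81806 yrs.
DV01 ≈ 3.81806 × 2,117.3444 × 0.0001 = 0.808414.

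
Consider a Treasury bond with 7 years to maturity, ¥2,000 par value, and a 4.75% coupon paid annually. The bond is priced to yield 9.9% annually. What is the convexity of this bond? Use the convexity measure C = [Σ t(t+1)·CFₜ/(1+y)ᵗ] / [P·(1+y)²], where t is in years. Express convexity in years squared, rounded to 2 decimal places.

With y = 0.099:
  t   CF        PV=CF/(1+0.099)^t    t·PV        t(t+1)·PV
  1        95.00        86.4422        86.4422         172.8844
  2        95.00        78.6553       157.3107         471.9320
  3        95.00        71.5699       214.7098         858.8390
  4        95.00        65.1228       260.4911       1,302.4553
  5        95.00        59.2564       296.2819       1,777.6915
  6        95.00        53.9185       323.5107       2,264.5752
  7     2,095.00     1,081.9325     7,573.5277      60,588.2219
  Σ                  1,496.8976     8,912.2741      67,436.5994
P = 1,496.8976.
Convexity = Σ t(t+1)·PV / [P·(1+y)²] = 67,436.5994 / (1,496.8976 × 1.207801) = 37.29994.

37.30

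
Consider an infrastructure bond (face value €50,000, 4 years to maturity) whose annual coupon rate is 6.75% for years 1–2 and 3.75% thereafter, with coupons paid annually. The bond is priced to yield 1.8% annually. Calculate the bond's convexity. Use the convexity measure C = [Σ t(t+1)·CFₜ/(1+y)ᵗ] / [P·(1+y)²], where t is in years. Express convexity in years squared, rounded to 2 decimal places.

17.26

With y = 0.018:
  t   CF        PV=CF/(1+0.018)^t    t·PV        t(t+1)·PV
  1     3,375.00     3,315.3242     3,315.3242       6,630.6483
  2     3,375.00     3,256.7035     6,513.4070      19,540.2210
  3     1,875.00     1,777.2885     5,331.8656      21,327.4624
  4    51,875.00    48,302.2096   193,208.8382     966,044.1910
  Σ                 56,651.5257   208,369.4350   1,013,542.5227
P = 56,651.5257.
Convexity = Σ t(t+1)·PV / [P·(1+y)²] = 1,013,542.5227 / (56,651.5257 × 1.036324) = 17.26374.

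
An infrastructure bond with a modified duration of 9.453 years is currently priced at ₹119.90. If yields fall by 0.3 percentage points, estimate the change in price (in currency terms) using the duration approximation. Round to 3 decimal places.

+₹3.400

Duration approximation: ΔP/P ≈ -D_mod · Δy = -9.453 × (-0.003) = +0.028359.
ΔP ≈ 119.90 × (+0.028359) = +3.4002441.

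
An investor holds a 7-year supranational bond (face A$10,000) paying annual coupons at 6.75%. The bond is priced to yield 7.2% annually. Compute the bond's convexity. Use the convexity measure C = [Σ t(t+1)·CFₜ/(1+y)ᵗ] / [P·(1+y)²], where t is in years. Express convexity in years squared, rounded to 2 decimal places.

37.63

With y = 0.072:
  t   CF        PV=CF/(1+0.072)^t    t·PV        t(t+1)·PV
  1       675.00       629.6642       629.6642       1,259.3284
  2       675.00       587.3733     1,174.7466       3,524.2398
  3       675.00       547.9229     1,643.7686       6,575.0743
  4       675.00       511.1221     2,044.4883      10,222.4413
  5       675.00       476.7930     2,383.9649      14,303.7892
  6       675.00       444.7696     2,668.6174      18,680.3217
  7    10,675.00     6,561.5189    45,930.6325     367,445.0602
  Σ                  9,759.1639    56,475.8824     422,010.2548
P = 9,759.1639.
Convexity = Σ t(t+1)·PV / [P·(1+y)²] = 422,010.2548 / (9,759.1639 × 1.149184) = 37.62884.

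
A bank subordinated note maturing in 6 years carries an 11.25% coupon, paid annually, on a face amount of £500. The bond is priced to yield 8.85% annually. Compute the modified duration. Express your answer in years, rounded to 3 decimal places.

4.358 years

Periodic yield y = 0.0885. First find Macaulay duration:
  t   CF        PV=CF/(1+0.0885)^t    t·PV
  1        56.25        51.6766        51.6766
  2        56.25        47.4751        94.9502
  3        56.25        43.6151       130.8454
  4        56.25        40.0690       160.2761
  5        56.25        36.8112       184.0562
  6       556.25       334.4255     2,006.5532
  Σ                    554.0726     2,628.3576
P = 554.0726; Macaulay duration = 2,628.3576 / 554.0726 = 4.74371 years.
Modified duration = D_Mac / (1 + y) = 4.74371 / 1.0885 = 4.35802 years.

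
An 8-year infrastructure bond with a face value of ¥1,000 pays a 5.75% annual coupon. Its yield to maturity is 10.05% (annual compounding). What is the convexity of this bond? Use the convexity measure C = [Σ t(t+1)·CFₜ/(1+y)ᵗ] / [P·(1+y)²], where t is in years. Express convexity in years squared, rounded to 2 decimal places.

44.08

With y = 0.1005:
  t   CF        PV=CF/(1+0.1005)^t    t·PV        t(t+1)·PV
  1        57.50        52.2490        52.2490         104.4980
  2        57.50        47.4775        94.9550         284.8649
  3        57.50        43.1417       129.4252         517.7009
  4        57.50        39.2019       156.8078         784.0390
  5        57.50        35.6219       178.1097       1,068.6583
  6        57.50        32.3689       194.2132       1,359.4926
  7        57.50        29.4129       205.8901       1,647.1211
  8     1,057.50       491.5413     3,932.3303      35,390.9726
  Σ                    771.0151     4,943.9804      41,157.3474
P = 771.0151.
Convexity = Σ t(t+1)·PV / [P·(1+y)²] = 41,157.3474 / (771.0151 × 1.211100) = 44.07622.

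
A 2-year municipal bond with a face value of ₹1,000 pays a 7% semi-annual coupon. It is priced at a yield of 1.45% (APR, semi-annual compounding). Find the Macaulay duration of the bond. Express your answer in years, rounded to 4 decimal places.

Periodic yield y = 0.00725. Discount each cash flow and weight by its period:
  t   CF        PV=CF/(1+0.00725)^t    t·PV
  1        35.00        34.7481        34.7481
  2        35.00        34.4980        68.9959
  3        35.00        34.2497       102.7490
  4     1,035.00     1,005.5212     4,022.0849
  Σ                  1,109.0169     4,228.5779
Price P = Σ PV = 1,109.0169.
Macaulay duration = Σ(t·PV) / P = 4,228.5779 / 1,109.0169 = 3.81291 half-year periods.
In years: 3.81291 / 2 = 1.90645 years.

1.9065 years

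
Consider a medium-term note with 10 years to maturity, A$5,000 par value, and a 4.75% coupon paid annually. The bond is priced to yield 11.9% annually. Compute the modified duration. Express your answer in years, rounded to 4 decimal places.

Periodic yield y = 0.119. First find Macaulay duration:
  t   CF        PV=CF/(1+0.119)^t    t·PV
  1       237.50       212.2431       212.2431
  2       237.50       189.6721       379.3442
  3       237.50       169.5014       508.5043
  4       237.50       151.4758       605.9032
  5       237.50       135.3671       676.8356
  6       237.50       120.9715       725.8290
  7       237.50       108.1068       756.7476
  8       237.50        96.6102       772.8815
  9       237.50        86.3362       777.0256
  10    5,237.50     1,701.4656    17,014.6559
  Σ                  2,971.7498    22,429.9700
P = 2,971.7498; Macaulay duration = 22,429.9700 / 2,971.7498 = 7.54773 years.
Modified duration = D_Mac / (1 + y) = 7.54773 / 1.119 = 6.74507 years.

6.7451 years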